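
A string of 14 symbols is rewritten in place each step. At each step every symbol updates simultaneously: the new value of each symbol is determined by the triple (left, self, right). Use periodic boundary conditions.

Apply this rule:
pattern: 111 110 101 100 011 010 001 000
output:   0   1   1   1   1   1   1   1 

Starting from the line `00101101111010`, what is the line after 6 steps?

step 1: 11111111001111
step 2: 00000001111000
step 3: 11111111001111  (repeats step 1; period 2)
step 6: 00000001111000

00000001111000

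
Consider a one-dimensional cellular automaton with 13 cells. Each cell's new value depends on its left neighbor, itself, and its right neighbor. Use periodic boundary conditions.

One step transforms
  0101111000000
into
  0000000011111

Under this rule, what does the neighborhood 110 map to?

0

At position 6 the neighborhood is 110; the next row has 0 there.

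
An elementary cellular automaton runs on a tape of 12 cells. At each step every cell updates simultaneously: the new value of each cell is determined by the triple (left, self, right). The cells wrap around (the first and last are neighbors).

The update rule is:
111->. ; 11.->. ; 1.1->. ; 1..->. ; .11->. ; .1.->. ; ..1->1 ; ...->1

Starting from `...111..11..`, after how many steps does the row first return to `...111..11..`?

24

step 1: 111....1...1
step 2: ....111..11.
step 3: 1111....1...
step 4: .....111..11
step 5: .1111....1..
step 6: 1.....111..1
step 7: ..1111....1.
step 8: 11.....111..
step 9: ...1111....1
step 10: .11.....111.
step 11: 1...1111....
step 12: ..11.....111
step 13: .1...1111...
step 14: 1..11.....11
step 15: ..1...1111..
step 16: 11..11.....1
step 17: ...1...1111.
step 18: 111..11.....
step 19: ....1...1111
step 20: .111..11....
step 21: 1....1...111
step 22: ..111..11...
step 23: 11....1...11
step 24: ...111..11..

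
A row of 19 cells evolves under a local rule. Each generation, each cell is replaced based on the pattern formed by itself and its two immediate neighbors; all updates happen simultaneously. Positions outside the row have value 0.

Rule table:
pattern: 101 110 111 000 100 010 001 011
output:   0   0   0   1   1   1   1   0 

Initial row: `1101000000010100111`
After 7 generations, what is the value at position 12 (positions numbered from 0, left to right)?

1

0001111111110111000
1110000000000000111
0001111111111111000
1110000000000000111  (repeats generation 2; period 2)
generation 7: 0001111111111111000
position 12 holds 1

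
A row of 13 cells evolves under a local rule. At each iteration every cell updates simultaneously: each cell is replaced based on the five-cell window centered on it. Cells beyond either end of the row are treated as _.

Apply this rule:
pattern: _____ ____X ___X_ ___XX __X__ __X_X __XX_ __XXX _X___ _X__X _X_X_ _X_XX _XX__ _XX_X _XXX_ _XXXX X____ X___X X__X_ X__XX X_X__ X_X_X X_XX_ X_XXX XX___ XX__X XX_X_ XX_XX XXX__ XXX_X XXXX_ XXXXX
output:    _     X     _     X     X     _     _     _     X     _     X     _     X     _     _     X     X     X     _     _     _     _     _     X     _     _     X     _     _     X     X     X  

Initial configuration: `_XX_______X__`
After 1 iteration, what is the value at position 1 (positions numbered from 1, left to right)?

iteration 1: X_X_X___X_XXX
position 1 holds X

X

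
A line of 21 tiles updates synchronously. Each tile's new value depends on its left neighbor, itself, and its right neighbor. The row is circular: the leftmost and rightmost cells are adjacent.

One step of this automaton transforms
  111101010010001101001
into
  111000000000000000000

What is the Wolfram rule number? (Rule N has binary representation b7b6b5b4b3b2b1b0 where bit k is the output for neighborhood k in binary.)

position 0: 111 → 1  (bit 7 = 1)
position 3: 110 → 0  (bit 6 = 0)
position 4: 101 → 0  (bit 5 = 0)
position 8: 100 → 0  (bit 4 = 0)
position 14: 011 → 0  (bit 3 = 0)
position 5: 010 → 0  (bit 2 = 0)
position 9: 001 → 0  (bit 1 = 0)
position 12: 000 → 0  (bit 0 = 0)
bits b7..b0 = 10000000 = 128

128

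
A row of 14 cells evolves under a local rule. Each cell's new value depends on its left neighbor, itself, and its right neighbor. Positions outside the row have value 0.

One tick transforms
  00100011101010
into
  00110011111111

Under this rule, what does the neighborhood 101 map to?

1

At position 9 the neighborhood is 101; the next row has 1 there.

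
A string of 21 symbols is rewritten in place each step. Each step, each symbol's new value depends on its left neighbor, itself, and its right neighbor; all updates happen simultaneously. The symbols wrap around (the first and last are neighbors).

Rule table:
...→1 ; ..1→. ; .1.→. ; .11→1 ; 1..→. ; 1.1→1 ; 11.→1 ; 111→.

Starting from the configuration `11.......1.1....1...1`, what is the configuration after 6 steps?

step 1: .1.11111..1..11...1.1
step 2: 1.11...1.....11.1..1.
step 3: .111.1...111.111....1
step 4: 11.11..1.1.111.1.11..
step 5: 11111...1.11.11.111..
step 6: 1...1.1..11111111.1..

1...1.1..11111111.1..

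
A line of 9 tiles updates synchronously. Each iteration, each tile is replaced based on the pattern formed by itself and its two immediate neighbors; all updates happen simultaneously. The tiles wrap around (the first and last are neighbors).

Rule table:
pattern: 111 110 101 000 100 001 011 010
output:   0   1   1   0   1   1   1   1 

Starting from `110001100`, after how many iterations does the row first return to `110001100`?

111011111
001110000
011011000
111111100
100000111
110001100

6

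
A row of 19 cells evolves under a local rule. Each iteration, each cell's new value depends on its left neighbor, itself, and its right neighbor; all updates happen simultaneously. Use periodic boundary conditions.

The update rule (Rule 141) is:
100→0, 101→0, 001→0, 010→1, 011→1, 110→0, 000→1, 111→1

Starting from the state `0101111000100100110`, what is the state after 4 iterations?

0101110010100100100
0101100010100100101
0101001010100100101
0101001010100100101

0101001010100100101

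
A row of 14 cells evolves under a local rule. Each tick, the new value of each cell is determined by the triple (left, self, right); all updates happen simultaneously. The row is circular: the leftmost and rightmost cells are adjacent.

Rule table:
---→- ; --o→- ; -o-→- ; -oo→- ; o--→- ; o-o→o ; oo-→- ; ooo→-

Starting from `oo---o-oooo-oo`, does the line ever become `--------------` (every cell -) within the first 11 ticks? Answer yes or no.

yes

tick 1: ------o----o--
tick 2: --------------
all cells are - at tick 2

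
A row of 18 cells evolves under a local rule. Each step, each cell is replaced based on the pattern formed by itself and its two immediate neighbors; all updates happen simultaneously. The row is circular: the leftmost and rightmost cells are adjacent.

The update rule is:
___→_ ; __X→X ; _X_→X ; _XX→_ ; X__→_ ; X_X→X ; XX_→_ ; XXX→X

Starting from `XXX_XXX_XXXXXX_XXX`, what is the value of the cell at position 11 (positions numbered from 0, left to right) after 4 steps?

X

XX_X_X_X_XXXX_X_XX
X_XXXXXXX_XX_XXX_X
_X_XXXXX_X__X_X_X_
XXX_XXX_XX_XXXXXX_
position 11 holds X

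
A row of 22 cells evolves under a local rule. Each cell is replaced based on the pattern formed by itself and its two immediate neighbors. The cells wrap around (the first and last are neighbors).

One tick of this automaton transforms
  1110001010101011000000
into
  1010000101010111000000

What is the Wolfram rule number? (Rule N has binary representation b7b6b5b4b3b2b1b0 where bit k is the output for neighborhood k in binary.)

104

position 1: 111 → 0  (bit 7 = 0)
position 2: 110 → 1  (bit 6 = 1)
position 7: 101 → 1  (bit 5 = 1)
position 3: 100 → 0  (bit 4 = 0)
position 0: 011 → 1  (bit 3 = 1)
position 6: 010 → 0  (bit 2 = 0)
position 5: 001 → 0  (bit 1 = 0)
position 4: 000 → 0  (bit 0 = 0)
bits b7..b0 = 01101000 = 104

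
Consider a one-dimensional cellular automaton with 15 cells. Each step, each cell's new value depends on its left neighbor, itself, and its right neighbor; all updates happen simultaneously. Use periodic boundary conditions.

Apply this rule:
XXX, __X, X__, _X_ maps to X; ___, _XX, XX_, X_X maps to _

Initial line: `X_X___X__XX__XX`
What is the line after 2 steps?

XX____XX_XX___X

step 1: __XX_XXXX__XX_X
step 2: XX____XX_XX___X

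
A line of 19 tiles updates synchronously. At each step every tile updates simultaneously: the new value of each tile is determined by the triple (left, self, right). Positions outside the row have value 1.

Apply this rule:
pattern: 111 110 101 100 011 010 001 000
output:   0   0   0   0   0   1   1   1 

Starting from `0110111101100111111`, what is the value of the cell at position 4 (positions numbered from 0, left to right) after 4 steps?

0000000000001000000
0111111111111011111
0000000000000000000
0111111111111111111
position 4 holds 1

1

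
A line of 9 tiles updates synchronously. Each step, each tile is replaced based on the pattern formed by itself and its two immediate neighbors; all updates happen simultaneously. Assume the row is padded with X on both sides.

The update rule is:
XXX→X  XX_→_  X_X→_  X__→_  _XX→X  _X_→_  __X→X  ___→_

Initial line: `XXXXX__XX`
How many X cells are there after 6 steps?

8

XXXX__XXX
XXX__XXXX
XX__XXXXX
X__XXXXXX
__XXXXXXX
_XXXXXXXX
count of X: 8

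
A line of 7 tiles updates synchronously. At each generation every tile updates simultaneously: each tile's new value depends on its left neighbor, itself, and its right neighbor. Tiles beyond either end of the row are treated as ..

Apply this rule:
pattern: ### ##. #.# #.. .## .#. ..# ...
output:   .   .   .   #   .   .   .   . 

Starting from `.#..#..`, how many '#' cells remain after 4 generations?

..#..#.
...#..#
....#..
.....#.
count of #: 1

1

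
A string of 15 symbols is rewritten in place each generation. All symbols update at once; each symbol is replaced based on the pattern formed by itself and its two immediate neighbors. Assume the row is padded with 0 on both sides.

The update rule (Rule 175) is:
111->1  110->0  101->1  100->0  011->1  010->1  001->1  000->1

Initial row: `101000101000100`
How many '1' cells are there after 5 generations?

11

generation 1: 111011111011101
generation 2: 110111110111011
generation 3: 101111101110110
generation 4: 111111011101100
generation 5: 111110111011001
count of 1: 11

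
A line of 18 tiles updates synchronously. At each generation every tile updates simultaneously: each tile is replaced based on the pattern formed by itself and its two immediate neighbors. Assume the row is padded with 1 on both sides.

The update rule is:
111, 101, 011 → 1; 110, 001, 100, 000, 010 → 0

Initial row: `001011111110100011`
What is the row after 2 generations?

000111111010000011

000111111101000011
000111111010000011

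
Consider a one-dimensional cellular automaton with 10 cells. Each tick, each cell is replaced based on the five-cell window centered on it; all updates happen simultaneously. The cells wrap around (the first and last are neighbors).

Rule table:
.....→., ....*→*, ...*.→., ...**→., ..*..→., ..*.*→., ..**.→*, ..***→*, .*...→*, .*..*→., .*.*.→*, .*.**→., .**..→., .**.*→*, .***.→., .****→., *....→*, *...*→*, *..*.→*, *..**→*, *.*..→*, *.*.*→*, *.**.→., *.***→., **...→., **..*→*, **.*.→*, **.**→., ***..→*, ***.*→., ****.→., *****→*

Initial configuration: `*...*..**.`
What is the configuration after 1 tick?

***...****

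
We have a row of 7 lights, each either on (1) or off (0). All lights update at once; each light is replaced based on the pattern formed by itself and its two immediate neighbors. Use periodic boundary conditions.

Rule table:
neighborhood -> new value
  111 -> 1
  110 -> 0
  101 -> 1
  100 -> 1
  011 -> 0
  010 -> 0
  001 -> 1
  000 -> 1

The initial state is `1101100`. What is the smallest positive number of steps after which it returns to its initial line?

2

0010011
1101100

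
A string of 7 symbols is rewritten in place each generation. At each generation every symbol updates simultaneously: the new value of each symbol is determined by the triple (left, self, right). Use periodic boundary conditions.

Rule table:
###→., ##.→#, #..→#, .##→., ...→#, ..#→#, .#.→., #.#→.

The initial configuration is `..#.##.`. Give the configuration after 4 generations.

####...

##...##
.####..
#...###
####...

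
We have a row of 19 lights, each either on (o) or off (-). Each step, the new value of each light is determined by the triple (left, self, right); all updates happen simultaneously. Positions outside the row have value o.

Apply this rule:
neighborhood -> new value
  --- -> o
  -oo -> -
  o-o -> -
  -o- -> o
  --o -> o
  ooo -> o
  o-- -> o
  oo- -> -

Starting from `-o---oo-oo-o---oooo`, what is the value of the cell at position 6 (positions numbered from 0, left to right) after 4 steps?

-

step 1: -oooo------oooo-ooo
step 2: --oo-oooooo-oo---oo
step 3: oo----oooo----ooo-o
step 4: o-oooo-oo-oooo-o---
position 6 holds -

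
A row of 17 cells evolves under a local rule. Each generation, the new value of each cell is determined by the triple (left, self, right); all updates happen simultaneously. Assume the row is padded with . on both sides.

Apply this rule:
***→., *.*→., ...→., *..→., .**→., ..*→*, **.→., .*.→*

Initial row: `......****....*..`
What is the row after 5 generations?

.*.......**......

.....*.......**..
....**......*....
...*.......**....
..**......*......
.*.......**......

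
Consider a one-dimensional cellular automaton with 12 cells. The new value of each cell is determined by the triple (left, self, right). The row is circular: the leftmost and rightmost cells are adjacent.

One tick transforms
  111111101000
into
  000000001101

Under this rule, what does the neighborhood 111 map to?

0

At position 1 the neighborhood is 111; the next row has 0 there.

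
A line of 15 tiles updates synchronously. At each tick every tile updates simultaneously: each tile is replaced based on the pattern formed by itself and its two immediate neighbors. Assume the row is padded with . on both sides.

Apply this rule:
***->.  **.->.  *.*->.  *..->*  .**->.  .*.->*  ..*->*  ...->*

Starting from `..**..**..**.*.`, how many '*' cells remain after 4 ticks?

tick 1: **..**..**...**
tick 2: ..**..**..***..
tick 3: **..**..**...**  (repeats tick 1; period 2)
tick 4: ..**..**..***..
count of *: 7

7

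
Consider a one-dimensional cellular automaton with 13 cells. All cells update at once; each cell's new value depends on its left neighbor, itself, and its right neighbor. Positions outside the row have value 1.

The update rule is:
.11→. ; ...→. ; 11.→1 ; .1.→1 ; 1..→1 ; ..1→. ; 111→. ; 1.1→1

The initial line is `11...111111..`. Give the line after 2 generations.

1.11.......11

.11.......11.
1.11.......11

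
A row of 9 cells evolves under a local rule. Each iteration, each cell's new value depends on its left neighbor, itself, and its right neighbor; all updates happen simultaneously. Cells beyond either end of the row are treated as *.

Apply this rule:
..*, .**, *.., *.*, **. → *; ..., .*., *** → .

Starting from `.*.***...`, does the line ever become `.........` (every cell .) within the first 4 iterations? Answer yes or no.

*.**.**.*
*********
.........
all cells are . at iteration 3

yes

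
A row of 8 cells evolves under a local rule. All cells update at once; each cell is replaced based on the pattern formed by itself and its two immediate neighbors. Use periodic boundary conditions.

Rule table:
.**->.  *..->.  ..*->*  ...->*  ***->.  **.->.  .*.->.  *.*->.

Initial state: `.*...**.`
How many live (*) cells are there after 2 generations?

3

generation 1: *..**...
generation 2: ..*...**
count of *: 3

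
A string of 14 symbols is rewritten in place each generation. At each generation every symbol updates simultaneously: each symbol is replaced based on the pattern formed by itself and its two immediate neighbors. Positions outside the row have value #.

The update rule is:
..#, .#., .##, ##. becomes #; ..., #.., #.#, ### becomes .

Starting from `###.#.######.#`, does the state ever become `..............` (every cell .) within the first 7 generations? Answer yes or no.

generation 1: ..#.#.#....#.#
generation 2: .##.#.#...##.#
generation 3: .##.#.#..###.#
generation 4: .##.#.#.##.#.#
generation 5: .##.#.#.##.#.#  (fixed point — unchanged through generation 7)
generation 7 is .##.#.#.##.#.#, still not uniform .

no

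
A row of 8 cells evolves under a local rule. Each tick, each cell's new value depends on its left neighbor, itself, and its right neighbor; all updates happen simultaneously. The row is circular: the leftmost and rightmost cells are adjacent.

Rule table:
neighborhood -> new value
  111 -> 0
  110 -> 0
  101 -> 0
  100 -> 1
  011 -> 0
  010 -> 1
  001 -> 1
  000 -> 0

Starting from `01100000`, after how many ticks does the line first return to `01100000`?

6

10010000
11111001
00000110
00001001
10011111
01100000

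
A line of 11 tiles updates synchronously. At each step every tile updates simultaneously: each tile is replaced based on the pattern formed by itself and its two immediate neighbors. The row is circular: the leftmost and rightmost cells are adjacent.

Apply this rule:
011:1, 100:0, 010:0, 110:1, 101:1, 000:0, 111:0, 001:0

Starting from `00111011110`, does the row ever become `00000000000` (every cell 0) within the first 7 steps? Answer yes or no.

00101110010
00011010000
00011100000
00010100000
00001000000
00000000000
all cells are 0 at step 6

yes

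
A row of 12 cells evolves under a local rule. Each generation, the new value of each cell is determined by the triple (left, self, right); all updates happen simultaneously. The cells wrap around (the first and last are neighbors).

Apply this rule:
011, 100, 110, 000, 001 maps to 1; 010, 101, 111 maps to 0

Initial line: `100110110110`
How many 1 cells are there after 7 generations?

9

011110110110
110010110111
011100110100
110111110011
010100011110
100011110011
111110011110
count of 1: 9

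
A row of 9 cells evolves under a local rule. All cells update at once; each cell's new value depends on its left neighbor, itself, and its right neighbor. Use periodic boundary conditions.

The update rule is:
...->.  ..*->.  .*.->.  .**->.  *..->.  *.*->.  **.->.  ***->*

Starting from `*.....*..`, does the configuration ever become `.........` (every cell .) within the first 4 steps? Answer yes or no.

.........
all cells are . at step 1

yes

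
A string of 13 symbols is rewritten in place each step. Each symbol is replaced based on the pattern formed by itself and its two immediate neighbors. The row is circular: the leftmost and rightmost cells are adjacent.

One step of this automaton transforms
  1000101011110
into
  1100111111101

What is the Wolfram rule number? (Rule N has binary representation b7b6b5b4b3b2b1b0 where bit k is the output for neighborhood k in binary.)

188

position 9: 111 → 1  (bit 7 = 1)
position 11: 110 → 0  (bit 6 = 0)
position 5: 101 → 1  (bit 5 = 1)
position 1: 100 → 1  (bit 4 = 1)
position 8: 011 → 1  (bit 3 = 1)
position 0: 010 → 1  (bit 2 = 1)
position 3: 001 → 0  (bit 1 = 0)
position 2: 000 → 0  (bit 0 = 0)
bits b7..b0 = 10111100 = 188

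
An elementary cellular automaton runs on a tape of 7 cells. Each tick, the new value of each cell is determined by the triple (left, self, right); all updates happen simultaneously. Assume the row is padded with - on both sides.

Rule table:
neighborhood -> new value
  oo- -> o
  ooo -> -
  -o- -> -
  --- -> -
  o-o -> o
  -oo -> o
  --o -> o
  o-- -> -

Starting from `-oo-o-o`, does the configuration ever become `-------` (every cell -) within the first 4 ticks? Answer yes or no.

no

oooo-o-
o--oo--
--ooo--
-oo-o--
tick 4 is -oo-o--, still not uniform -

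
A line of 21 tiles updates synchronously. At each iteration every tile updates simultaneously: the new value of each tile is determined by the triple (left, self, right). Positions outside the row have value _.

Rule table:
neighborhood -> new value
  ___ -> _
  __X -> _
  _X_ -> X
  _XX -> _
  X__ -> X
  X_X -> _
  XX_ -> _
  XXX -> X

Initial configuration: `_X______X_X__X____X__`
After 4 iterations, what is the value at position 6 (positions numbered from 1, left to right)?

X

_XX_____X_XX_XX___XX_
___X____X______X____X
___XX___XX_____XX___X
_____X____X______X__X
position 6 holds X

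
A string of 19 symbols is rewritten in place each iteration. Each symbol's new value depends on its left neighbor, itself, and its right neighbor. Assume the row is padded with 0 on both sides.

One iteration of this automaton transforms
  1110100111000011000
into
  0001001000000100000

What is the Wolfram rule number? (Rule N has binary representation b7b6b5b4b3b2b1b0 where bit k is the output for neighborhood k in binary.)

34

position 1: 111 → 0  (bit 7 = 0)
position 2: 110 → 0  (bit 6 = 0)
position 3: 101 → 1  (bit 5 = 1)
position 5: 100 → 0  (bit 4 = 0)
position 0: 011 → 0  (bit 3 = 0)
position 4: 010 → 0  (bit 2 = 0)
position 6: 001 → 1  (bit 1 = 1)
position 11: 000 → 0  (bit 0 = 0)
bits b7..b0 = 00100010 = 34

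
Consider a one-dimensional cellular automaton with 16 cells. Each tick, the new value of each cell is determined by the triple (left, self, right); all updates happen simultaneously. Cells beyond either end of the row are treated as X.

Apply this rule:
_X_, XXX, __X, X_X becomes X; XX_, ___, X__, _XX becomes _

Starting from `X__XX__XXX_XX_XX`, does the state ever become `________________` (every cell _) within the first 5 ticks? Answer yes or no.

no

__X___X_X_X__X_X
_XX__XXXXXX_XXX_
X___X_XXXX_X_X_X
___XXX_XX_XXXXX_
__X_X_X__X_XXX_X
tick 5 is __X_X_X__X_XXX_X, still not uniform _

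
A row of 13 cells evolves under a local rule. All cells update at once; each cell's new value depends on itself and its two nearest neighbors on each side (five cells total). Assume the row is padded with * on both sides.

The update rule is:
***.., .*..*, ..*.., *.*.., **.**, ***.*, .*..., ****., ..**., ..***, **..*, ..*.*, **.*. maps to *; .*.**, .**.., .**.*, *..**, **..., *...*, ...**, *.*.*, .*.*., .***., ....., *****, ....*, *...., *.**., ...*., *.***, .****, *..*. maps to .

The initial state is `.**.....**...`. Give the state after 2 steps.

step 1: *.......*....
step 2: *.......**...

*.......**...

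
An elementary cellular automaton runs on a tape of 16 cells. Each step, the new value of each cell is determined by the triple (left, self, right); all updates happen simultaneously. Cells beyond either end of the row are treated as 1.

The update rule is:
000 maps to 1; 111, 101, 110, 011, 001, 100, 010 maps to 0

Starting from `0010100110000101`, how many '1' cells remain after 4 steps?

10

0000000000110000
0111111110000110
0000000000110000  (repeats step 1; period 2)
step 4: 0111111110000110
count of 1: 10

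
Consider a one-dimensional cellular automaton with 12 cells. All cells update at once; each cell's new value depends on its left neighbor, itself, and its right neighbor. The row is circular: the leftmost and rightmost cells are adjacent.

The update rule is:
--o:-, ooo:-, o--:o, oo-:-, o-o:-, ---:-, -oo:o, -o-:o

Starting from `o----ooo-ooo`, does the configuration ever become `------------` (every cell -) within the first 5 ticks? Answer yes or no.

no

-o---o---o--
-oo--oo--oo-
-o-o-o-o-o-o
-o-o-o-o-o-o  (fixed point — unchanged through tick 5)
tick 5 is -o-o-o-o-o-o, still not uniform -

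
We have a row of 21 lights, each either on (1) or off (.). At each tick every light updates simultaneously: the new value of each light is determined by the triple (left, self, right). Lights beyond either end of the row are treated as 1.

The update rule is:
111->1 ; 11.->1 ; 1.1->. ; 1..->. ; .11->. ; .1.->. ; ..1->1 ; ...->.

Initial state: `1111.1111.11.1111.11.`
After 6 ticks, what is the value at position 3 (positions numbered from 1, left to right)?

1111..111..1..111..1.
1111.1.11.1..1.11.1..
1111....1...1...1...1
1111...1...1...1...1.
1111..1...1...1...1..
1111.1...1...1...1..1
position 3 holds 1

1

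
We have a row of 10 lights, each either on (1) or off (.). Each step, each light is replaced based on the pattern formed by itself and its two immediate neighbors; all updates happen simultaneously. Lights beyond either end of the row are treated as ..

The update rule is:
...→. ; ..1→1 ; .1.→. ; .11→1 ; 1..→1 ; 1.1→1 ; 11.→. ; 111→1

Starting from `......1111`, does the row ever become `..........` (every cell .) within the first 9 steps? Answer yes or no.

no

step 1: .....1111.
step 2: ....1111.1
step 3: ...1111.1.
step 4: ..1111.1.1
step 5: .1111.1.1.
step 6: 1111.1.1.1
step 7: 111.1.1.1.
step 8: 11.1.1.1.1
step 9: 1.1.1.1.1.
step 9 is 1.1.1.1.1., still not uniform .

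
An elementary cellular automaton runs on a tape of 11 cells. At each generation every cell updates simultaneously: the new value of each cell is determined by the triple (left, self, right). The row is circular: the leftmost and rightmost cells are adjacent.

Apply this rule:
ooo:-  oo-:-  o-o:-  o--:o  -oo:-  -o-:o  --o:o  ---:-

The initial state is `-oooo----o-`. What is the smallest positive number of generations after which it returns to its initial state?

11

o----o--ooo
-o--oooo---
oooo----o--
----o--oooo
o--oooo----
ooo----o--o
---o--oooo-
--oooo----o
oo----o--oo
--o--oooo--
-oooo----o-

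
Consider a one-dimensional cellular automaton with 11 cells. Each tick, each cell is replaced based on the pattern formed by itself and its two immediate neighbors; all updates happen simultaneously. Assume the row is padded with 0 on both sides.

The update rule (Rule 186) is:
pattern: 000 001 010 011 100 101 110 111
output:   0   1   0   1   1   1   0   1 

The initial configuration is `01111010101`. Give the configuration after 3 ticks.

11110101010
11101010101
11010101010

11010101010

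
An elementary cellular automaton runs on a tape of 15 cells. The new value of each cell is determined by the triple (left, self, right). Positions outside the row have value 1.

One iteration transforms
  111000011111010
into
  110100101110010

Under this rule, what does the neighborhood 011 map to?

0

At position 7 the neighborhood is 011; the next row has 0 there.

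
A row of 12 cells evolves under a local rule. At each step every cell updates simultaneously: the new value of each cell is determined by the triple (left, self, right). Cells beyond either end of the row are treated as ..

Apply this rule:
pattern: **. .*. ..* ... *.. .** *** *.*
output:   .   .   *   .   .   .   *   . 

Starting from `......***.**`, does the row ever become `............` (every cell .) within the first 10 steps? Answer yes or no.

yes

.....*.*....
....*.......
...*........
..*.........
.*..........
*...........
............
all cells are . at step 7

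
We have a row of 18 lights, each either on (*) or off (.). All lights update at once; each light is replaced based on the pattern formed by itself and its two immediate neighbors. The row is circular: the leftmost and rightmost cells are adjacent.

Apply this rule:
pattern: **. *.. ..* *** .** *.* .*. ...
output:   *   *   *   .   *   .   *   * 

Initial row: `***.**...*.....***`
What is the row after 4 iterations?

***.*..........***

..*.************..
***.*..........***
..*.************..  (repeats iteration 1; period 2)
iteration 4: ***.*..........***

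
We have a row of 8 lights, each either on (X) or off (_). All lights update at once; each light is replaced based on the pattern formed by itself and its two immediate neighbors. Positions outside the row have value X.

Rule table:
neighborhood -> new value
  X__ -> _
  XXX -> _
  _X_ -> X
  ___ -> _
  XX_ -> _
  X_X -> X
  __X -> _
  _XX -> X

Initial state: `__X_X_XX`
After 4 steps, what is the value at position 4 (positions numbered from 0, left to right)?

_

__XXXXX_
__X____X
__X____X  (fixed point — unchanged through step 4)
position 4 holds _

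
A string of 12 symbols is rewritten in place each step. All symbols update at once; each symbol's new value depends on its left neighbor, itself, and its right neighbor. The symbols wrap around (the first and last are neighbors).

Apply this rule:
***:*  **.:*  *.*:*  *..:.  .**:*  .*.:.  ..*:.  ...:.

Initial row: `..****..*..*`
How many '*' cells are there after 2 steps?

..****......
..****......
count of *: 4

4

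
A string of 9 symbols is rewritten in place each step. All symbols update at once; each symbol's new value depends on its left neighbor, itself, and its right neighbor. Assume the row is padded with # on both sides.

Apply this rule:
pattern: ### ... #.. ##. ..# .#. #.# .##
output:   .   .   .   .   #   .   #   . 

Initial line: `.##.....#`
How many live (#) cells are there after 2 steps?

#......#.
......#.#
count of #: 2

2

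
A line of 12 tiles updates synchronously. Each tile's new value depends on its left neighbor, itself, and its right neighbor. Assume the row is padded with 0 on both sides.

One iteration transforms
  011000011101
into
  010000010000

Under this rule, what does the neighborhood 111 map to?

At position 8 the neighborhood is 111; the next row has 0 there.

0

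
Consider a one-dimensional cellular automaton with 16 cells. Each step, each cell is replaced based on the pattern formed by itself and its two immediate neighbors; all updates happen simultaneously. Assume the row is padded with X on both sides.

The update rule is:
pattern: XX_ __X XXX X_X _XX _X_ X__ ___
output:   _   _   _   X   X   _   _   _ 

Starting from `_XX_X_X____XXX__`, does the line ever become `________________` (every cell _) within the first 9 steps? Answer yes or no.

yes

XX_X_X_____X____
__X_X___________
___X____________
________________
all cells are _ at step 4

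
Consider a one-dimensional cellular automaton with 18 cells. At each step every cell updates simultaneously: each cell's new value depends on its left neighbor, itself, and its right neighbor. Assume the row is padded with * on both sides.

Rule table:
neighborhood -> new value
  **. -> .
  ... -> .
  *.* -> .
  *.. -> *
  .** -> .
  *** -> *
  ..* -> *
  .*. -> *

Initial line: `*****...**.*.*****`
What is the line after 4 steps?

*...*.*...*..*.*.*

****.*.*...*..****
***..*.**.****.***
**.***.....**...**
*...*.*...*..*.*.*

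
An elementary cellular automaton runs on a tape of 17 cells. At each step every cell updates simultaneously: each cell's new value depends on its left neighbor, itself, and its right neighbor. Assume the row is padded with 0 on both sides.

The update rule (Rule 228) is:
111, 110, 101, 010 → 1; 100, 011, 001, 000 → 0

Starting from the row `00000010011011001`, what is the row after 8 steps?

00000010000001001

00000010001101001
00000010000111001
00000010000011001
00000010000001001
00000010000001001  (fixed point — unchanged through step 8)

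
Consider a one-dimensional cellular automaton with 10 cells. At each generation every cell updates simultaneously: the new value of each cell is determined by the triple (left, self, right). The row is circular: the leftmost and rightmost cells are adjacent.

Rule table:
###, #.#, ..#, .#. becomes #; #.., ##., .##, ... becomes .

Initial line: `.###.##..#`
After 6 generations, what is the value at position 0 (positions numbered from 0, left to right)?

#.#.#...##
.####..#.#
#.##..####
.#...#.###
##..###.#.
...#.#.###
position 0 holds .

.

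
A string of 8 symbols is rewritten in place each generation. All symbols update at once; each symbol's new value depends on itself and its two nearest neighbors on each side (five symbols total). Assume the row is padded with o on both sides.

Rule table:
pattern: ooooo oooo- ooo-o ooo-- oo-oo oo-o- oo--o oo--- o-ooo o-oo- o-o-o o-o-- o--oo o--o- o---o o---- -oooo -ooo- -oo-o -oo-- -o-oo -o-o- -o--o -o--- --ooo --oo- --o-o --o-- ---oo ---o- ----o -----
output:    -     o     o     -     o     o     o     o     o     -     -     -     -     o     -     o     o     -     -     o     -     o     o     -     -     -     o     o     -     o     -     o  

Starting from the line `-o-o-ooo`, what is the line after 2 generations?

oo-o---o

o-o--oo-
oo-o---o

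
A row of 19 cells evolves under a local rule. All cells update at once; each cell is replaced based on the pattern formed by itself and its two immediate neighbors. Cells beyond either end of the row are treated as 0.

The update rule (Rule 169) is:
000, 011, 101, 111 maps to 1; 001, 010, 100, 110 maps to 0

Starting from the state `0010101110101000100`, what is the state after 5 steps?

1011010100101000001

1001011101010010001
0000111010100000100
1110110101001110001
1101101010001100100
1011010100101000001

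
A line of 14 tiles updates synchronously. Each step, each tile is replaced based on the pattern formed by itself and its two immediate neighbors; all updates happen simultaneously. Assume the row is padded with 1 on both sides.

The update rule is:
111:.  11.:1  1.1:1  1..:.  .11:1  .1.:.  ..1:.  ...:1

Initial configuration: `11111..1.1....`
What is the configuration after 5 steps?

step 1: ....1...1..11.
step 2: .11...1....111
step 3: 111.1...11.1..
step 4: ..11..1.111...
step 5: ..11...11.1.1.

..11...11.1.1.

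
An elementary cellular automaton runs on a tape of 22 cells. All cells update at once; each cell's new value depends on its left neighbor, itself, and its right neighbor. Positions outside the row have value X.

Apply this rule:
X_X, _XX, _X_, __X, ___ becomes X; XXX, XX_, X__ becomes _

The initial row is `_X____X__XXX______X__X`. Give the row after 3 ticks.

_XX__XXX__XX___XXXXX_X

XX_XXXX_XX___XXXXXX_XX
__XX___XX__XXX_____XX_
_XX__XXX__XX___XXXXX_X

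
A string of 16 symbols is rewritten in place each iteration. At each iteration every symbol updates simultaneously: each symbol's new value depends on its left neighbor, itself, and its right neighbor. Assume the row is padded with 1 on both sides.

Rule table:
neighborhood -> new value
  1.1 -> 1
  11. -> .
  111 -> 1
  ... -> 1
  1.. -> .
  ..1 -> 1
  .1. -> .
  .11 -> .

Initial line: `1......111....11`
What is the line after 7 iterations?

..11111.1..111.1
.1.111.1..1.1.1.
1.1.1.1..1.1.1.1
.1.1.1..1.1.1.1.
1.1.1..1.1.1.1.1
.1.1..1.1.1.1.1.
1.1..1.1.1.1.1.1

1.1..1.1.1.1.1.1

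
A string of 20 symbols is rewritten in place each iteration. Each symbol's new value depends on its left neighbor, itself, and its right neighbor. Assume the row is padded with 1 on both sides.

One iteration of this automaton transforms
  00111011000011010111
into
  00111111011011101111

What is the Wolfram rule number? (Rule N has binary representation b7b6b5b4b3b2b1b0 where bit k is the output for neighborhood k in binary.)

position 3: 111 → 1  (bit 7 = 1)
position 4: 110 → 1  (bit 6 = 1)
position 5: 101 → 1  (bit 5 = 1)
position 0: 100 → 0  (bit 4 = 0)
position 2: 011 → 1  (bit 3 = 1)
position 15: 010 → 0  (bit 2 = 0)
position 1: 001 → 0  (bit 1 = 0)
position 9: 000 → 1  (bit 0 = 1)
bits b7..b0 = 11101001 = 233

233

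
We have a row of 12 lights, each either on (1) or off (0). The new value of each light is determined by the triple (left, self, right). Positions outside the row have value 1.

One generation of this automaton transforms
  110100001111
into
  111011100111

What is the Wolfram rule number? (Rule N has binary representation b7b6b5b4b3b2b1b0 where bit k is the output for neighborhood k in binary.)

position 0: 111 → 1  (bit 7 = 1)
position 1: 110 → 1  (bit 6 = 1)
position 2: 101 → 1  (bit 5 = 1)
position 4: 100 → 1  (bit 4 = 1)
position 8: 011 → 0  (bit 3 = 0)
position 3: 010 → 0  (bit 2 = 0)
position 7: 001 → 0  (bit 1 = 0)
position 5: 000 → 1  (bit 0 = 1)
bits b7..b0 = 11110001 = 241

241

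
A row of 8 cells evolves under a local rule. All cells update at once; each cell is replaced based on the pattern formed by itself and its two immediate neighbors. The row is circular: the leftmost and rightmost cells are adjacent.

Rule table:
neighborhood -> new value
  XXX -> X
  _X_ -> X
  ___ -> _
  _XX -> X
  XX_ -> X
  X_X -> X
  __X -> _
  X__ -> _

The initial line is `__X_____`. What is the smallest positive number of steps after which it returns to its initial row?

step 1: __X_____

1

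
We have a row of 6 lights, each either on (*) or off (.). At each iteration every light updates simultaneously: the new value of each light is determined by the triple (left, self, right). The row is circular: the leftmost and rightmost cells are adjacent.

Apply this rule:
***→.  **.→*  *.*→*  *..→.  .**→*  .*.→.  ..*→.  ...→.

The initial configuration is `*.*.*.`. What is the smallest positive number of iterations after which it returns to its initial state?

2

iteration 1: .*.*.*
iteration 2: *.*.*.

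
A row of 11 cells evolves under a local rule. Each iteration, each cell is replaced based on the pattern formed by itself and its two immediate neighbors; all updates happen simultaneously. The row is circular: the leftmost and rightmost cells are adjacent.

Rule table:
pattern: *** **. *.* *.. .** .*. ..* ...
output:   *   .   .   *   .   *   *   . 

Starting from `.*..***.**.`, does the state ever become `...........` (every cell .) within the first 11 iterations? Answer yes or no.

iteration 1: ****.*....*
iteration 2: ***..**..*.
iteration 3: .*.**..***.
iteration 4: **...**.*.*
iteration 5: *.*.*...*..
iteration 6: *.*.**.****
iteration 7: ..*.....***
iteration 8: ****...*.*.
iteration 9: .**.*.**.*.
iteration 10: *...*....**
iteration 11: .*.***..*.*
iteration 11 is .*.***..*.*, still not uniform .

no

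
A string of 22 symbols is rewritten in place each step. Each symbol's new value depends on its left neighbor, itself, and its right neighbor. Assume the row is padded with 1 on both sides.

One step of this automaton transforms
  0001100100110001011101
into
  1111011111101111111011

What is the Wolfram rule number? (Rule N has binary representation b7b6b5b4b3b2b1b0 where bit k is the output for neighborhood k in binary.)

191

position 18: 111 → 1  (bit 7 = 1)
position 4: 110 → 0  (bit 6 = 0)
position 16: 101 → 1  (bit 5 = 1)
position 0: 100 → 1  (bit 4 = 1)
position 3: 011 → 1  (bit 3 = 1)
position 7: 010 → 1  (bit 2 = 1)
position 2: 001 → 1  (bit 1 = 1)
position 1: 000 → 1  (bit 0 = 1)
bits b7..b0 = 10111111 = 191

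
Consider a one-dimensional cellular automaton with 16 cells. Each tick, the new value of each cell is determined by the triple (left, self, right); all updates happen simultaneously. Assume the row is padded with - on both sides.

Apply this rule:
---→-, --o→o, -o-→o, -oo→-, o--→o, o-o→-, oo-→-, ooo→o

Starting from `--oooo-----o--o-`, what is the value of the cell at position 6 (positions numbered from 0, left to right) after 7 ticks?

-o-oo-o---oooooo
oo----oo-o-oooo-
--o--o---o--oo-o
-oooooo-oooo---o
o-oooo---oo-o-oo
o--oo-o-o---o---
ooo---o-oo-ooo--
position 6 holds o

o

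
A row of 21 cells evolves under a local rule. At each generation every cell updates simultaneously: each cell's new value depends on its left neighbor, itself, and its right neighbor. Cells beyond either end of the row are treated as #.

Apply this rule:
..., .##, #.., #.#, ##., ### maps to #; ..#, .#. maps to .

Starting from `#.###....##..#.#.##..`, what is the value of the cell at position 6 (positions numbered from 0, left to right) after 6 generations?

#

########.###..#.####.
#############..######
##############.######
#####################
#####################  (fixed point — unchanged through generation 6)
position 6 holds #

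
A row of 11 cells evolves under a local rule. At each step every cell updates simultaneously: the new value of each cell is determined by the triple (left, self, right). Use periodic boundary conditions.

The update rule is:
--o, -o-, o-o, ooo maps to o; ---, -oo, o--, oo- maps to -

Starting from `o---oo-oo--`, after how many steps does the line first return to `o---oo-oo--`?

22

o--o--o---o
--oo-oo--o-
-o--o---oo-
oo-oo--o---
--o---oo--o
-oo--o---oo
o---oo--o--
o--o---oo-o
--oo--o--o-
-o---oo-oo-
oo--o--o---
---oo-oo--o
--o--o---oo
-oo-oo--o--
o--o---oo--
o-oo--o---o
-o---oo--o-
oo--o---oo-
---oo--o--o
--o---oo-oo
-oo--o--o--
o---oo-oo--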